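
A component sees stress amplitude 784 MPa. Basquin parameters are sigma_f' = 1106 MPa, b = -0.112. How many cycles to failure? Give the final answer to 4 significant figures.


sigma_a = sigma_f' * (2*Nf)^b
2*Nf = (sigma_a / sigma_f')^(1/b)
2*Nf = (784 / 1106)^(1/-0.112)
2*Nf = 21.5912
Nf = 10.8 cycles


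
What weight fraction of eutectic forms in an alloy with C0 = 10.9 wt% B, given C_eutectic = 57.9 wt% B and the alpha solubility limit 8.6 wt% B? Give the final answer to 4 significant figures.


f_primary = (C_e - C0) / (C_e - C_alpha_max)
f_primary = (57.9 - 10.9) / (57.9 - 8.6)
f_primary = 0.953347
f_eutectic = 1 - 0.953347 = 0.04665


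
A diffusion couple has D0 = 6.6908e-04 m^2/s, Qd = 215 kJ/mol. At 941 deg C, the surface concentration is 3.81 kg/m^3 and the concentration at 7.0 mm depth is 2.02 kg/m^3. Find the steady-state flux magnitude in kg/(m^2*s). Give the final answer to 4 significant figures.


Step 1: D = D0 * exp(-Qd/(R*T))
T = 941 + 273.15 = 1214.15 K
D = 6.6908e-04 * exp(-215e3 / (8.314 * 1214.15)) = 3.76276e-13 m^2/s
Step 2: J = D * (C1 - C2) / dx
J = 3.76276e-13 * (3.81 - 2.02) / 7e-03
J = 9.622e-11 kg/(m^2*s)


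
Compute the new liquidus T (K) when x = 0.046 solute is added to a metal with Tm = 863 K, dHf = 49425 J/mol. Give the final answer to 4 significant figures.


dT = R*Tm^2*x / dHf
dT = 8.314 * 863^2 * 0.046 / 49425
dT = 5.76292 K
T_new = 863 - 5.76292 = 857.2 K


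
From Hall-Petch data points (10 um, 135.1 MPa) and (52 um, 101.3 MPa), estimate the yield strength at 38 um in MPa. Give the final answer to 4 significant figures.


sigma_y = sigma0 + k / sqrt(d)
1/sqrt(d1) = 1/sqrt(1e-05) = 316.228;  1/sqrt(d2) = 138.675
k = (sigma1 - sigma2) / (1/sqrt(d1) - 1/sqrt(d2)) = (135.1 - 101.3) / (316.228 - 138.675) = 0.190366 MPa*m^0.5
sigma0 = sigma1 - k/sqrt(d1) = 135.1 - 0.190366*316.228 = 74.901 MPa
sigma_y(d3) = 74.901 + 0.190366 / sqrt(3.8e-05) = 105.8 MPa


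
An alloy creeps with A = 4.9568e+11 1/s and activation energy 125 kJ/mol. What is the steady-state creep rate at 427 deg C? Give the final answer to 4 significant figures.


rate = A * exp(-Q / (R*T))
T = 427 + 273.15 = 700.15 K
rate = 4.9568e+11 * exp(-125e3 / (8.314 * 700.15))
rate = 234 1/s


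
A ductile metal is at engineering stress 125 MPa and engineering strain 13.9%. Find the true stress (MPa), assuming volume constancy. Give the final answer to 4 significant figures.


sigma_true = sigma_eng * (1 + epsilon_eng)
sigma_true = 125 * (1 + 0.139)
sigma_true = 142.4 MPa


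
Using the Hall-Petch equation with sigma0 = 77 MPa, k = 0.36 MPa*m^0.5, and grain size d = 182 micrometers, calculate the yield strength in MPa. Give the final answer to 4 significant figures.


sigma_y = sigma0 + k / sqrt(d)
d = 182 um = 1.82e-04 m
sigma_y = 77 + 0.36 / sqrt(1.82e-04)
sigma_y = 103.7 MPa


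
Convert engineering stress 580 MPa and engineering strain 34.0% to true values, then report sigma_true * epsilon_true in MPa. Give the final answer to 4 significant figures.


sigma_true = sigma_eng * (1 + epsilon_eng)
sigma_true = 580 * (1 + 0.34) = 777.2 MPa
epsilon_true = ln(1 + epsilon_eng)
epsilon_true = ln(1 + 0.34) = 0.29267
sigma_true * epsilon_true = 777.2 * 0.29267 = 227.5 MPa


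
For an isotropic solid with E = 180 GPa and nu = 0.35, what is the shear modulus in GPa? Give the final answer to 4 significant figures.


G = E / (2*(1+nu))
G = 180 / (2*(1+0.35))
G = 66.67 GPa


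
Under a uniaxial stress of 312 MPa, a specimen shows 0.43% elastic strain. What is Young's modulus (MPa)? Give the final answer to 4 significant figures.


E = sigma / epsilon
epsilon = 0.43% = 4.3e-03
E = 312 / 4.3e-03
E = 72560 MPa


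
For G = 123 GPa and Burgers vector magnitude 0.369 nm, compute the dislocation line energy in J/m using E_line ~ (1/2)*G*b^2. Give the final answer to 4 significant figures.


E = G*b^2/2
b = 0.369 nm = 3.69e-10 m
G = 123 GPa = 1.23e+11 Pa
E = 0.5 * 1.23e+11 * (3.69e-10)^2
E = 8.374e-09 J/m


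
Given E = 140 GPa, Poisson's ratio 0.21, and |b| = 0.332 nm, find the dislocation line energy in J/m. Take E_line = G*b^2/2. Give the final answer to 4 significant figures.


Step 1: G = E / (2*(1+nu))
G = 140 / (2*(1+0.21)) = 57.8512 GPa = 5.78512e+10 Pa
Step 2: E_line = G*b^2/2
b = 0.332 nm = 3.32e-10 m
E_line = 0.5 * 5.78512e+10 * (3.32e-10)^2 = 3.188e-09 J/m


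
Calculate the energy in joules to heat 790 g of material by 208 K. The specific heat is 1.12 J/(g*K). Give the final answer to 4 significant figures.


Q = m * cp * dT
Q = 790 * 1.12 * 208
Q = 184000 J


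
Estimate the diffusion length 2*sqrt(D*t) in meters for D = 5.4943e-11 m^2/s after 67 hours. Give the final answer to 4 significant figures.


t = 67 hr = 241200 s
Diffusion length = 2*sqrt(D*t)
= 2*sqrt(5.4943e-11 * 241200)
= 7.281e-03 m


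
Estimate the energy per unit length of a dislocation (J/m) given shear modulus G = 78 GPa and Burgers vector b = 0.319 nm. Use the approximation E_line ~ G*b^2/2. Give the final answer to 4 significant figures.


E = G*b^2/2
b = 0.319 nm = 3.19e-10 m
G = 78 GPa = 7.8e+10 Pa
E = 0.5 * 7.8e+10 * (3.19e-10)^2
E = 3.969e-09 J/m


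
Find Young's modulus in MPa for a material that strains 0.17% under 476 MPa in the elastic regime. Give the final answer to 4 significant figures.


E = sigma / epsilon
epsilon = 0.17% = 1.7e-03
E = 476 / 1.7e-03
E = 280000 MPa


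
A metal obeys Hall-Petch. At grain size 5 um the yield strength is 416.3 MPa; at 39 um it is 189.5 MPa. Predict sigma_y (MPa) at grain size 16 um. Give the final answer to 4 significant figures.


sigma_y = sigma0 + k / sqrt(d)
1/sqrt(d1) = 1/sqrt(5e-06) = 447.214;  1/sqrt(d2) = 160.128
k = (sigma1 - sigma2) / (1/sqrt(d1) - 1/sqrt(d2)) = (416.3 - 189.5) / (447.214 - 160.128) = 0.790009 MPa*m^0.5
sigma0 = sigma1 - k/sqrt(d1) = 416.3 - 0.790009*447.214 = 62.9974 MPa
sigma_y(d3) = 62.9974 + 0.790009 / sqrt(1.6e-05) = 260.5 MPa


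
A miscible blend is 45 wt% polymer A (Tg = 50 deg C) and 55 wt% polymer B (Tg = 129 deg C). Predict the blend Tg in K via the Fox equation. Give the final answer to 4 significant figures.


1/Tg = w1/Tg1 + w2/Tg2 (in Kelvin)
Tg1 = 323.15 K, Tg2 = 402.15 K
1/Tg = 0.45/323.15 + 0.55/402.15
Tg = 362.3 K


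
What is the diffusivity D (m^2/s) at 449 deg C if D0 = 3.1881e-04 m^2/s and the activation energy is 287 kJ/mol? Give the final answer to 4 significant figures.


D = D0 * exp(-Qd / (R*T))
T = 722.15 K
D = 3.1881e-04 * exp(-287e3 / (8.314 * 722.15))
D = 5.539e-25 m^2/s


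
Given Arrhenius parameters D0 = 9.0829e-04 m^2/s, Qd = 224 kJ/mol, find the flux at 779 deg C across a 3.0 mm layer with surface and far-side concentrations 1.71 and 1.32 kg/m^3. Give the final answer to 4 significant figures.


Step 1: D = D0 * exp(-Qd/(R*T))
T = 779 + 273.15 = 1052.15 K
D = 9.0829e-04 * exp(-224e3 / (8.314 * 1052.15)) = 6.87391e-15 m^2/s
Step 2: J = D * (C1 - C2) / dx
J = 6.87391e-15 * (1.71 - 1.32) / 3e-03
J = 8.936e-13 kg/(m^2*s)


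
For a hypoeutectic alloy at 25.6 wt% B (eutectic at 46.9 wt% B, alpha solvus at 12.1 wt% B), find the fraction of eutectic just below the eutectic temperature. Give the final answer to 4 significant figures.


f_primary = (C_e - C0) / (C_e - C_alpha_max)
f_primary = (46.9 - 25.6) / (46.9 - 12.1)
f_primary = 0.612069
f_eutectic = 1 - 0.612069 = 0.3879


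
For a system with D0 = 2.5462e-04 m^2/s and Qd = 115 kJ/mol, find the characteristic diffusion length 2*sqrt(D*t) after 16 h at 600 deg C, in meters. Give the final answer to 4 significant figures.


Step 1: D = D0 * exp(-Qd/(R*T))
T = 873.15 K
D = 2.5462e-04 * exp(-115e3 / (8.314 * 873.15)) = 3.35718e-11 m^2/s
Step 2: L = 2*sqrt(D*t)
t = 16 h = 57600 s
L = 2*sqrt(3.35718e-11 * 57600) = 2.781e-03 m


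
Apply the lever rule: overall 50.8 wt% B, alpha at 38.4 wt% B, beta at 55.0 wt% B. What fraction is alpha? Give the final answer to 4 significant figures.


f_alpha = (C_beta - C0) / (C_beta - C_alpha)
f_alpha = (55.0 - 50.8) / (55.0 - 38.4)
f_alpha = 0.253


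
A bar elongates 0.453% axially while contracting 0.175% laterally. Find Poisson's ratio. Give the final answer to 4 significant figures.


nu = -epsilon_lat / epsilon_axial
Lateral strain is contraction (negative), so using magnitudes:
nu = 0.175 / 0.453
nu = 0.3863


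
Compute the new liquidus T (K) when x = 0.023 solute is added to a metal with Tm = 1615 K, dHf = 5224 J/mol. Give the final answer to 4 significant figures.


dT = R*Tm^2*x / dHf
dT = 8.314 * 1615^2 * 0.023 / 5224
dT = 95.4728 K
T_new = 1615 - 95.4728 = 1520 K


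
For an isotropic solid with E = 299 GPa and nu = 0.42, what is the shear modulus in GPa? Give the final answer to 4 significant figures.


G = E / (2*(1+nu))
G = 299 / (2*(1+0.42))
G = 105.3 GPa


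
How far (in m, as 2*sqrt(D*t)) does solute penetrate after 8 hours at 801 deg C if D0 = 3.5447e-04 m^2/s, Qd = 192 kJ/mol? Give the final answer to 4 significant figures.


Step 1: D = D0 * exp(-Qd/(R*T))
T = 1074.15 K
D = 3.5447e-04 * exp(-192e3 / (8.314 * 1074.15)) = 1.63121e-13 m^2/s
Step 2: L = 2*sqrt(D*t)
t = 8 h = 28800 s
L = 2*sqrt(1.63121e-13 * 28800) = 1.371e-04 m


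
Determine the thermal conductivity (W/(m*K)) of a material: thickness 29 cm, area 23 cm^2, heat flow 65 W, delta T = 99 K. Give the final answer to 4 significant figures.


k = Q*L / (A*dT)
L = 0.29 m, A = 2.3e-03 m^2
k = 65 * 0.29 / (2.3e-03 * 99)
k = 82.78 W/(m*K)


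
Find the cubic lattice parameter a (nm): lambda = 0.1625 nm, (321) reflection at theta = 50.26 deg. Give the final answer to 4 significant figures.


d = lambda / (2*sin(theta))
d = 0.1625 / (2*sin(50.26 deg))
d = 0.105663 nm
a = d * sqrt(h^2+k^2+l^2) = 0.105663 * sqrt(14)
a = 0.3954 nm


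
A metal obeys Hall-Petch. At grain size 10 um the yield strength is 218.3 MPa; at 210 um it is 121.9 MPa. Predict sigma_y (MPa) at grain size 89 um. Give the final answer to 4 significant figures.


sigma_y = sigma0 + k / sqrt(d)
1/sqrt(d1) = 1/sqrt(1e-05) = 316.228;  1/sqrt(d2) = 69.0066
k = (sigma1 - sigma2) / (1/sqrt(d1) - 1/sqrt(d2)) = (218.3 - 121.9) / (316.228 - 69.0066) = 0.389934 MPa*m^0.5
sigma0 = sigma1 - k/sqrt(d1) = 218.3 - 0.389934*316.228 = 94.992 MPa
sigma_y(d3) = 94.992 + 0.389934 / sqrt(8.9e-05) = 136.3 MPa


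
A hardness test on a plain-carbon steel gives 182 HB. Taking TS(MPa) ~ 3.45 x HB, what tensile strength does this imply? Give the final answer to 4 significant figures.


TS (MPa) = 3.45 * HB
TS = 3.45 * 182
TS = 627.9 MPa


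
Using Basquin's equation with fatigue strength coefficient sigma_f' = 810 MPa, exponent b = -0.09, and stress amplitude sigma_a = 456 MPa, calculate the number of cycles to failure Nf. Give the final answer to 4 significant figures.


sigma_a = sigma_f' * (2*Nf)^b
2*Nf = (sigma_a / sigma_f')^(1/b)
2*Nf = (456 / 810)^(1/-0.09)
2*Nf = 592.17
Nf = 296.1 cycles


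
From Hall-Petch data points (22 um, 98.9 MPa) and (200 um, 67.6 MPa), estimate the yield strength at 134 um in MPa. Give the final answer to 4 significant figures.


sigma_y = sigma0 + k / sqrt(d)
1/sqrt(d1) = 1/sqrt(2.2e-05) = 213.201;  1/sqrt(d2) = 70.7107
k = (sigma1 - sigma2) / (1/sqrt(d1) - 1/sqrt(d2)) = (98.9 - 67.6) / (213.201 - 70.7107) = 0.219664 MPa*m^0.5
sigma0 = sigma1 - k/sqrt(d1) = 98.9 - 0.219664*213.201 = 52.0674 MPa
sigma_y(d3) = 52.0674 + 0.219664 / sqrt(1.34e-04) = 71.04 MPa


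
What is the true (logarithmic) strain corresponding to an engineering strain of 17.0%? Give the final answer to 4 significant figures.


epsilon_true = ln(1 + epsilon_eng)
epsilon_true = ln(1 + 0.17)
epsilon_true = 0.157


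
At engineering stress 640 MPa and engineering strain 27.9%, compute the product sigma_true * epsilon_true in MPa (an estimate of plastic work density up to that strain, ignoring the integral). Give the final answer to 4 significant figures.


sigma_true = sigma_eng * (1 + epsilon_eng)
sigma_true = 640 * (1 + 0.279) = 818.56 MPa
epsilon_true = ln(1 + epsilon_eng)
epsilon_true = ln(1 + 0.279) = 0.246079
sigma_true * epsilon_true = 818.56 * 0.246079 = 201.4 MPa


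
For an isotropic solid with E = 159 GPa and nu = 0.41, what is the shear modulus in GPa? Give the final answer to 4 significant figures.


G = E / (2*(1+nu))
G = 159 / (2*(1+0.41))
G = 56.38 GPa


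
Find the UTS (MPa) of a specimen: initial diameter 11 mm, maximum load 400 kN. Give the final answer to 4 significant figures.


A0 = pi*(d/2)^2 = pi*(11/2)^2 = 95.0332 mm^2
UTS = F_max / A0 = 400*1000 / 95.0332
UTS = 4209 MPa


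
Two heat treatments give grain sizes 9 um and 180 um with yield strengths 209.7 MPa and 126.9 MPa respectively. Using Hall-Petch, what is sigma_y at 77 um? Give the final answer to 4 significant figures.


sigma_y = sigma0 + k / sqrt(d)
1/sqrt(d1) = 1/sqrt(9e-06) = 333.333;  1/sqrt(d2) = 74.5356
k = (sigma1 - sigma2) / (1/sqrt(d1) - 1/sqrt(d2)) = (209.7 - 126.9) / (333.333 - 74.5356) = 0.319941 MPa*m^0.5
sigma0 = sigma1 - k/sqrt(d1) = 209.7 - 0.319941*333.333 = 103.053 MPa
sigma_y(d3) = 103.053 + 0.319941 / sqrt(7.7e-05) = 139.5 MPa


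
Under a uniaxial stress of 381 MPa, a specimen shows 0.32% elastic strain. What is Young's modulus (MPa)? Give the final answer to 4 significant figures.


E = sigma / epsilon
epsilon = 0.32% = 3.2e-03
E = 381 / 3.2e-03
E = 119100 MPa


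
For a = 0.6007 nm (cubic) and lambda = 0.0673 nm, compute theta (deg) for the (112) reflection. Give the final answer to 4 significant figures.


d = a / sqrt(h^2+k^2+l^2)
d = 0.6007 / sqrt(6) = 0.245235 nm
lambda = 2*d*sin(theta)  =>  sin(theta) = lambda / (2*d)
sin(theta) = 0.0673 / (2 * 0.245235) = 0.137215
theta = 7.887 deg


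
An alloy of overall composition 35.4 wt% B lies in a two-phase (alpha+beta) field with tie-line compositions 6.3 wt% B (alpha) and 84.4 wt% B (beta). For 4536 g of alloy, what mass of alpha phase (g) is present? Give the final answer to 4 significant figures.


f_alpha = (C_beta - C0) / (C_beta - C_alpha)
f_alpha = (84.4 - 35.4) / (84.4 - 6.3) = 0.627401
m_alpha = f_alpha * m_total = 0.627401 * 4536 = 2846 g


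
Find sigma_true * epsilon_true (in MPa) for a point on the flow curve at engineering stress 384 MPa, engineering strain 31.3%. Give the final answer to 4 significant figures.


sigma_true = sigma_eng * (1 + epsilon_eng)
sigma_true = 384 * (1 + 0.313) = 504.192 MPa
epsilon_true = ln(1 + epsilon_eng)
epsilon_true = ln(1 + 0.313) = 0.272315
sigma_true * epsilon_true = 504.192 * 0.272315 = 137.3 MPa


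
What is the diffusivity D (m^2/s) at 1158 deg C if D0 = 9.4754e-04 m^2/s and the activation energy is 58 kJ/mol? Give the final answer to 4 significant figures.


D = D0 * exp(-Qd / (R*T))
T = 1431.15 K
D = 9.4754e-04 * exp(-58e3 / (8.314 * 1431.15))
D = 7.238e-06 m^2/s


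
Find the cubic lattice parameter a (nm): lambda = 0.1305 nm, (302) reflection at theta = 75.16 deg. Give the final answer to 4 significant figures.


d = lambda / (2*sin(theta))
d = 0.1305 / (2*sin(75.16 deg))
d = 0.0675015 nm
a = d * sqrt(h^2+k^2+l^2) = 0.0675015 * sqrt(13)
a = 0.2434 nm


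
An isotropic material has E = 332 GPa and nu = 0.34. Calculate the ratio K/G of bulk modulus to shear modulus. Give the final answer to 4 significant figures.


G = E / (2*(1+nu))
G = 332 / (2*(1+0.34)) = 123.881 GPa
K = E / (3*(1-2*nu))
K = 332 / (3*(1-2*0.34)) = 345.833 GPa
K/G = 345.833 / 123.881 = 2.792


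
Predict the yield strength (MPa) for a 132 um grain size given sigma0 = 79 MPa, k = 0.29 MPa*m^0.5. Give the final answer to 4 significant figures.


sigma_y = sigma0 + k / sqrt(d)
d = 132 um = 1.32e-04 m
sigma_y = 79 + 0.29 / sqrt(1.32e-04)
sigma_y = 104.2 MPa


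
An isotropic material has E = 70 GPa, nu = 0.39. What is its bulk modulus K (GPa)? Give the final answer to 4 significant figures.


K = E / (3*(1-2*nu))
K = 70 / (3*(1-2*0.39))
K = 106.1 GPa


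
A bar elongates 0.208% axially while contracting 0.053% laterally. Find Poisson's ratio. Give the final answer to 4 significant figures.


nu = -epsilon_lat / epsilon_axial
Lateral strain is contraction (negative), so using magnitudes:
nu = 0.053 / 0.208
nu = 0.2548


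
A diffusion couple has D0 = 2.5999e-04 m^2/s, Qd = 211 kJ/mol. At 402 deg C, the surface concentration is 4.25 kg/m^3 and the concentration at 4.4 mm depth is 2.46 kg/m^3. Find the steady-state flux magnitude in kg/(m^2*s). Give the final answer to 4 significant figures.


Step 1: D = D0 * exp(-Qd/(R*T))
T = 402 + 273.15 = 675.15 K
D = 2.5999e-04 * exp(-211e3 / (8.314 * 675.15)) = 1.2298e-20 m^2/s
Step 2: J = D * (C1 - C2) / dx
J = 1.2298e-20 * (4.25 - 2.46) / 4.4e-03
J = 5.003e-18 kg/(m^2*s)


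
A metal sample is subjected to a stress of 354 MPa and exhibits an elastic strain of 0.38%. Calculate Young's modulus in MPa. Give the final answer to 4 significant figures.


E = sigma / epsilon
epsilon = 0.38% = 3.8e-03
E = 354 / 3.8e-03
E = 93160 MPa


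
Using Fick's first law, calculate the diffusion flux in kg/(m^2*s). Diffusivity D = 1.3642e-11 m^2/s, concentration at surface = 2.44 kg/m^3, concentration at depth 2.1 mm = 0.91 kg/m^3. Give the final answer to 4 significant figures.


J = -D * (dC/dx) = D * (C1 - C2) / dx
J = 1.3642e-11 * (2.44 - 0.91) / 2.1e-03
J = 9.939e-09 kg/(m^2*s)


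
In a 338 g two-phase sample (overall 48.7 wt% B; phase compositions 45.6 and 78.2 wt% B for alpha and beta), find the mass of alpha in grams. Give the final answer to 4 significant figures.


f_alpha = (C_beta - C0) / (C_beta - C_alpha)
f_alpha = (78.2 - 48.7) / (78.2 - 45.6) = 0.904908
m_alpha = f_alpha * m_total = 0.904908 * 338 = 305.9 g


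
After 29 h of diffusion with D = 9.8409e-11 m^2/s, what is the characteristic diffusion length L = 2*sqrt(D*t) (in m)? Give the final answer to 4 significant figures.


t = 29 hr = 104400 s
Diffusion length = 2*sqrt(D*t)
= 2*sqrt(9.8409e-11 * 104400)
= 6.411e-03 m


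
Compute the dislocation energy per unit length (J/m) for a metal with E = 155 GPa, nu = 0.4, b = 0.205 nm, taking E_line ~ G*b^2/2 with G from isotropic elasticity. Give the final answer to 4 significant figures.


Step 1: G = E / (2*(1+nu))
G = 155 / (2*(1+0.4)) = 55.3571 GPa = 5.53571e+10 Pa
Step 2: E_line = G*b^2/2
b = 0.205 nm = 2.05e-10 m
E_line = 0.5 * 5.53571e+10 * (2.05e-10)^2 = 1.163e-09 J/m


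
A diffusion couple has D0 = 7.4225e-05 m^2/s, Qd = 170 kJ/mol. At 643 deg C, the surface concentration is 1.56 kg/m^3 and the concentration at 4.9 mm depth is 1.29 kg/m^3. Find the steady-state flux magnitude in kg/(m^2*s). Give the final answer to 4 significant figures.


Step 1: D = D0 * exp(-Qd/(R*T))
T = 643 + 273.15 = 916.15 K
D = 7.4225e-05 * exp(-170e3 / (8.314 * 916.15)) = 1.50517e-14 m^2/s
Step 2: J = D * (C1 - C2) / dx
J = 1.50517e-14 * (1.56 - 1.29) / 4.9e-03
J = 8.294e-13 kg/(m^2*s)


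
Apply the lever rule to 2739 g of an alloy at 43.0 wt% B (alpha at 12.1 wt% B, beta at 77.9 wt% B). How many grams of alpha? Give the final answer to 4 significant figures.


f_alpha = (C_beta - C0) / (C_beta - C_alpha)
f_alpha = (77.9 - 43.0) / (77.9 - 12.1) = 0.530395
m_alpha = f_alpha * m_total = 0.530395 * 2739 = 1453 g


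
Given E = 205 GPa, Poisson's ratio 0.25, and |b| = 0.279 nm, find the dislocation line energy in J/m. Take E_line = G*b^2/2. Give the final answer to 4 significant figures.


Step 1: G = E / (2*(1+nu))
G = 205 / (2*(1+0.25)) = 82 GPa = 8.2e+10 Pa
Step 2: E_line = G*b^2/2
b = 0.279 nm = 2.79e-10 m
E_line = 0.5 * 8.2e+10 * (2.79e-10)^2 = 3.191e-09 J/m


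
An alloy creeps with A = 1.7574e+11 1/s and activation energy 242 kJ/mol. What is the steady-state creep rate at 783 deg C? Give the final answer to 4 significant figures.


rate = A * exp(-Q / (R*T))
T = 783 + 273.15 = 1056.15 K
rate = 1.7574e+11 * exp(-242e3 / (8.314 * 1056.15))
rate = 0.1887 1/s


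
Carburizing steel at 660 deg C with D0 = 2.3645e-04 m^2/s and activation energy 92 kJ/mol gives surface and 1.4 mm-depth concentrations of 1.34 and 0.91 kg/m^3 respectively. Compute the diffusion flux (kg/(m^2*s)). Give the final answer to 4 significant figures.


Step 1: D = D0 * exp(-Qd/(R*T))
T = 660 + 273.15 = 933.15 K
D = 2.3645e-04 * exp(-92e3 / (8.314 * 933.15)) = 1.67378e-09 m^2/s
Step 2: J = D * (C1 - C2) / dx
J = 1.67378e-09 * (1.34 - 0.91) / 1.4e-03
J = 5.141e-07 kg/(m^2*s)


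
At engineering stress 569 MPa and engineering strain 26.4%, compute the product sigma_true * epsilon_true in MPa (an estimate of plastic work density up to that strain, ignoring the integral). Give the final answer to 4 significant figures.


sigma_true = sigma_eng * (1 + epsilon_eng)
sigma_true = 569 * (1 + 0.264) = 719.216 MPa
epsilon_true = ln(1 + epsilon_eng)
epsilon_true = ln(1 + 0.264) = 0.234281
sigma_true * epsilon_true = 719.216 * 0.234281 = 168.5 MPa


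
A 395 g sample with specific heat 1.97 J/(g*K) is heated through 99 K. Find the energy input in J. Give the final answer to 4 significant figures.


Q = m * cp * dT
Q = 395 * 1.97 * 99
Q = 77040 J


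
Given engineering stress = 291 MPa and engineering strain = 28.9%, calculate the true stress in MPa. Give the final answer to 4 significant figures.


sigma_true = sigma_eng * (1 + epsilon_eng)
sigma_true = 291 * (1 + 0.289)
sigma_true = 375.1 MPa


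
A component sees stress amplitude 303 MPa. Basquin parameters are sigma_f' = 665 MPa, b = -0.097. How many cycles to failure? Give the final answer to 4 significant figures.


sigma_a = sigma_f' * (2*Nf)^b
2*Nf = (sigma_a / sigma_f')^(1/b)
2*Nf = (303 / 665)^(1/-0.097)
2*Nf = 3306.52
Nf = 1653 cycles


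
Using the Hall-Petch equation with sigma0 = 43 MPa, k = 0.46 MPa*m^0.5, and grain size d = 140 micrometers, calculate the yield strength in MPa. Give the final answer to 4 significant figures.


sigma_y = sigma0 + k / sqrt(d)
d = 140 um = 1.4e-04 m
sigma_y = 43 + 0.46 / sqrt(1.4e-04)
sigma_y = 81.88 MPa


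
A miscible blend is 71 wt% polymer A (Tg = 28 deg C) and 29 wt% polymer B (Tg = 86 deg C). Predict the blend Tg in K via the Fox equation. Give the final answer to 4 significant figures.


1/Tg = w1/Tg1 + w2/Tg2 (in Kelvin)
Tg1 = 301.15 K, Tg2 = 359.15 K
1/Tg = 0.71/301.15 + 0.29/359.15
Tg = 315.9 K


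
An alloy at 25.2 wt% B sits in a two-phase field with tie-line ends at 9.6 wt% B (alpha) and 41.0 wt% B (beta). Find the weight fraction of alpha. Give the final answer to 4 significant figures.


f_alpha = (C_beta - C0) / (C_beta - C_alpha)
f_alpha = (41.0 - 25.2) / (41.0 - 9.6)
f_alpha = 0.5032


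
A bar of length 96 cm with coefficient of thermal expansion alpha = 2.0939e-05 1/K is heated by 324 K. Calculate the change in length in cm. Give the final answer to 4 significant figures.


dL = L0 * alpha * dT
dL = 96 * 2.0939e-05 * 324
dL = 0.6513 cm


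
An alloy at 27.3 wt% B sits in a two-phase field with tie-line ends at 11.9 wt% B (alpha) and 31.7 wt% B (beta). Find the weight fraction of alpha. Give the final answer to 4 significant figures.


f_alpha = (C_beta - C0) / (C_beta - C_alpha)
f_alpha = (31.7 - 27.3) / (31.7 - 11.9)
f_alpha = 0.2222


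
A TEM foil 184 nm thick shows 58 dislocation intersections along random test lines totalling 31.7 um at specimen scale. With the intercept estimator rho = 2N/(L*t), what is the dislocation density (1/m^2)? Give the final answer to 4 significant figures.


rho = 2N / (L * t)
L = 31.7 um = 3.17e-05 m, t = 184 nm = 1.84e-07 m
rho = 2 * 58 / (3.17e-05 * 1.84e-07)
rho = 1.989e+13 1/m^2


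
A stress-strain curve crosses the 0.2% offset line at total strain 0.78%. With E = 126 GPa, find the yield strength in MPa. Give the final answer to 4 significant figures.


Offset strain = 0.002
Elastic strain at yield = total_strain - offset = 7.8e-03 - 0.002 = 5.8e-03
sigma_y = E * elastic_strain = 126000 * 5.8e-03
sigma_y = 730.8 MPa


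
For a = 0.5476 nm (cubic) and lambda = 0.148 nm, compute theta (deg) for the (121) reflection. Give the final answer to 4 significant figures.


d = a / sqrt(h^2+k^2+l^2)
d = 0.5476 / sqrt(6) = 0.223557 nm
lambda = 2*d*sin(theta)  =>  sin(theta) = lambda / (2*d)
sin(theta) = 0.148 / (2 * 0.223557) = 0.331012
theta = 19.33 deg


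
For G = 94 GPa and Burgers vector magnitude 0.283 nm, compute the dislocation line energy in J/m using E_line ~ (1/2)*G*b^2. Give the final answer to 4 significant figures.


E = G*b^2/2
b = 0.283 nm = 2.83e-10 m
G = 94 GPa = 9.4e+10 Pa
E = 0.5 * 9.4e+10 * (2.83e-10)^2
E = 3.764e-09 J/m


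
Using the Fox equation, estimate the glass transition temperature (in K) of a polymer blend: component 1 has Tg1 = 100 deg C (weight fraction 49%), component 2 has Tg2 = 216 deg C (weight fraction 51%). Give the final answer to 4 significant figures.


1/Tg = w1/Tg1 + w2/Tg2 (in Kelvin)
Tg1 = 373.15 K, Tg2 = 489.15 K
1/Tg = 0.49/373.15 + 0.51/489.15
Tg = 424.5 K


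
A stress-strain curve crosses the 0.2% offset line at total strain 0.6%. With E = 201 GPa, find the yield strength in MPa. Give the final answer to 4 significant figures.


Offset strain = 0.002
Elastic strain at yield = total_strain - offset = 6e-03 - 0.002 = 4e-03
sigma_y = E * elastic_strain = 201000 * 4e-03
sigma_y = 804 MPa


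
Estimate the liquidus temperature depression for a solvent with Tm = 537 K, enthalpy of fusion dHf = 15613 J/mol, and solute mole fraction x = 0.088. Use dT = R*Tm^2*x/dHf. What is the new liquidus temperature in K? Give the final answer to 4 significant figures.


dT = R*Tm^2*x / dHf
dT = 8.314 * 537^2 * 0.088 / 15613
dT = 13.5131 K
T_new = 537 - 13.5131 = 523.5 K


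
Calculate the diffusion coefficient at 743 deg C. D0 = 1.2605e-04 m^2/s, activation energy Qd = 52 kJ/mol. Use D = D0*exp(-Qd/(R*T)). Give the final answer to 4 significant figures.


D = D0 * exp(-Qd / (R*T))
T = 1016.15 K
D = 1.2605e-04 * exp(-52e3 / (8.314 * 1016.15))
D = 2.676e-07 m^2/s


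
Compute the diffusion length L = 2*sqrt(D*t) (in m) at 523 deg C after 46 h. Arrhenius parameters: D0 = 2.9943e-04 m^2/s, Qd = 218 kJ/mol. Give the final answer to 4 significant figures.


Step 1: D = D0 * exp(-Qd/(R*T))
T = 796.15 K
D = 2.9943e-04 * exp(-218e3 / (8.314 * 796.15)) = 1.48939e-18 m^2/s
Step 2: L = 2*sqrt(D*t)
t = 46 h = 165600 s
L = 2*sqrt(1.48939e-18 * 165600) = 9.933e-07 m


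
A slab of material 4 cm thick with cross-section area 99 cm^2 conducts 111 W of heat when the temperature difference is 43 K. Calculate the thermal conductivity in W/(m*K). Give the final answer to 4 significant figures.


k = Q*L / (A*dT)
L = 0.04 m, A = 9.9e-03 m^2
k = 111 * 0.04 / (9.9e-03 * 43)
k = 10.43 W/(m*K)


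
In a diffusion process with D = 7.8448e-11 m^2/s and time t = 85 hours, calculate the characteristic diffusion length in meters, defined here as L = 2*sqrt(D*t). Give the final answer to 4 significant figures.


t = 85 hr = 306000 s
Diffusion length = 2*sqrt(D*t)
= 2*sqrt(7.8448e-11 * 306000)
= 9.799e-03 m


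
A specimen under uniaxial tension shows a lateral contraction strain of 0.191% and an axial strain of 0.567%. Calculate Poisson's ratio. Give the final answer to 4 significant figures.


nu = -epsilon_lat / epsilon_axial
Lateral strain is contraction (negative), so using magnitudes:
nu = 0.191 / 0.567
nu = 0.3369


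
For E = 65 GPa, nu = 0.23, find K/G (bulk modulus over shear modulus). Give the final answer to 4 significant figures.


G = E / (2*(1+nu))
G = 65 / (2*(1+0.23)) = 26.4228 GPa
K = E / (3*(1-2*nu))
K = 65 / (3*(1-2*0.23)) = 40.1235 GPa
K/G = 40.1235 / 26.4228 = 1.519


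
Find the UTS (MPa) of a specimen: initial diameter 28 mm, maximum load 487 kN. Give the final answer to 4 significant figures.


A0 = pi*(d/2)^2 = pi*(28/2)^2 = 615.752 mm^2
UTS = F_max / A0 = 487*1000 / 615.752
UTS = 790.9 MPa


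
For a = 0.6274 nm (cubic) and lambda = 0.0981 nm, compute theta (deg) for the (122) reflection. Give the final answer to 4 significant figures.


d = a / sqrt(h^2+k^2+l^2)
d = 0.6274 / sqrt(9) = 0.209133 nm
lambda = 2*d*sin(theta)  =>  sin(theta) = lambda / (2*d)
sin(theta) = 0.0981 / (2 * 0.209133) = 0.234539
theta = 13.56 deg


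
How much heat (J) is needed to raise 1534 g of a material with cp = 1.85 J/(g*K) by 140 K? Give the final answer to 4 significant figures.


Q = m * cp * dT
Q = 1534 * 1.85 * 140
Q = 397300 J


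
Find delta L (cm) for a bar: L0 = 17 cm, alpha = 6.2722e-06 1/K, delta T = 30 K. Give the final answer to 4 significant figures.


dL = L0 * alpha * dT
dL = 17 * 6.2722e-06 * 30
dL = 3.199e-03 cm


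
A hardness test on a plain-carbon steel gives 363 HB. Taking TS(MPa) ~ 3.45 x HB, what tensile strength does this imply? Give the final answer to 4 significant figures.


TS (MPa) = 3.45 * HB
TS = 3.45 * 363
TS = 1252 MPa


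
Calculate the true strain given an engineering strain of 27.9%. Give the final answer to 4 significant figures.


epsilon_true = ln(1 + epsilon_eng)
epsilon_true = ln(1 + 0.279)
epsilon_true = 0.2461


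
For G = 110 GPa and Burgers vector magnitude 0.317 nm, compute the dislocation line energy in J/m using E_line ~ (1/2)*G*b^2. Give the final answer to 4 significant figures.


E = G*b^2/2
b = 0.317 nm = 3.17e-10 m
G = 110 GPa = 1.1e+11 Pa
E = 0.5 * 1.1e+11 * (3.17e-10)^2
E = 5.527e-09 J/m


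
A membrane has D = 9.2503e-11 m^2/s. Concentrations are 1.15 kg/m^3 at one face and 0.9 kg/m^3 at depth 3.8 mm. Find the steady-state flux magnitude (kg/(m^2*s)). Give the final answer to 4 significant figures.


J = -D * (dC/dx) = D * (C1 - C2) / dx
J = 9.2503e-11 * (1.15 - 0.9) / 3.8e-03
J = 6.086e-09 kg/(m^2*s)


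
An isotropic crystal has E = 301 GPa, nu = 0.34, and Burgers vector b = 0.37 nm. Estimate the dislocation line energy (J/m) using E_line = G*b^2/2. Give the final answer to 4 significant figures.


Step 1: G = E / (2*(1+nu))
G = 301 / (2*(1+0.34)) = 112.313 GPa = 1.12313e+11 Pa
Step 2: E_line = G*b^2/2
b = 0.37 nm = 3.7e-10 m
E_line = 0.5 * 1.12313e+11 * (3.7e-10)^2 = 7.688e-09 J/m


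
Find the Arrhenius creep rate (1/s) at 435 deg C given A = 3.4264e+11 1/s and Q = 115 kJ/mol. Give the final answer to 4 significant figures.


rate = A * exp(-Q / (R*T))
T = 435 + 273.15 = 708.15 K
rate = 3.4264e+11 * exp(-115e3 / (8.314 * 708.15))
rate = 1127 1/s


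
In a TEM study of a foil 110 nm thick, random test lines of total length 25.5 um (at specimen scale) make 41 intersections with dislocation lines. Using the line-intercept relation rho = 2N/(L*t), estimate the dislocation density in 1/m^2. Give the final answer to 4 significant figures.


rho = 2N / (L * t)
L = 25.5 um = 2.55e-05 m, t = 110 nm = 1.1e-07 m
rho = 2 * 41 / (2.55e-05 * 1.1e-07)
rho = 2.923e+13 1/m^2


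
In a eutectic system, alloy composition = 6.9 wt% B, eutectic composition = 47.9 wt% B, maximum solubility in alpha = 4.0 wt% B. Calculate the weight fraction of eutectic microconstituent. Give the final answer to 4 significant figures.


f_primary = (C_e - C0) / (C_e - C_alpha_max)
f_primary = (47.9 - 6.9) / (47.9 - 4.0)
f_primary = 0.933941
f_eutectic = 1 - 0.933941 = 0.06606


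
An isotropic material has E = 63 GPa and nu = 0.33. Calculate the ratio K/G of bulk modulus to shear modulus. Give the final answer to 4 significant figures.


G = E / (2*(1+nu))
G = 63 / (2*(1+0.33)) = 23.6842 GPa
K = E / (3*(1-2*nu))
K = 63 / (3*(1-2*0.33)) = 61.7647 GPa
K/G = 61.7647 / 23.6842 = 2.608


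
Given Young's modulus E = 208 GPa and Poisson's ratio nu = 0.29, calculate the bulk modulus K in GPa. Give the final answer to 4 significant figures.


K = E / (3*(1-2*nu))
K = 208 / (3*(1-2*0.29))
K = 165.1 GPa


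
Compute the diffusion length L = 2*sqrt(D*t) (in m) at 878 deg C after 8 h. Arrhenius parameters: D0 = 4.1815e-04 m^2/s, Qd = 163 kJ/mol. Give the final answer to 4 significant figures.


Step 1: D = D0 * exp(-Qd/(R*T))
T = 1151.15 K
D = 4.1815e-04 * exp(-163e3 / (8.314 * 1151.15)) = 1.67791e-11 m^2/s
Step 2: L = 2*sqrt(D*t)
t = 8 h = 28800 s
L = 2*sqrt(1.67791e-11 * 28800) = 1.39e-03 m


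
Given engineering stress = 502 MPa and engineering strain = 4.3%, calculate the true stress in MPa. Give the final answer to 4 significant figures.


sigma_true = sigma_eng * (1 + epsilon_eng)
sigma_true = 502 * (1 + 0.043)
sigma_true = 523.6 MPa


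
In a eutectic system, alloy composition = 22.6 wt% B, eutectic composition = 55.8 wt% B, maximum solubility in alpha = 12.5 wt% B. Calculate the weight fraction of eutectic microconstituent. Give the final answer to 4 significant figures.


f_primary = (C_e - C0) / (C_e - C_alpha_max)
f_primary = (55.8 - 22.6) / (55.8 - 12.5)
f_primary = 0.766744
f_eutectic = 1 - 0.766744 = 0.2333


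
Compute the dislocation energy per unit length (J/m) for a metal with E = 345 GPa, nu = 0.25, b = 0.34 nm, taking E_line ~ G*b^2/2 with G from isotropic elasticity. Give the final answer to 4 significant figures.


Step 1: G = E / (2*(1+nu))
G = 345 / (2*(1+0.25)) = 138 GPa = 1.38e+11 Pa
Step 2: E_line = G*b^2/2
b = 0.34 nm = 3.4e-10 m
E_line = 0.5 * 1.38e+11 * (3.4e-10)^2 = 7.976e-09 J/m


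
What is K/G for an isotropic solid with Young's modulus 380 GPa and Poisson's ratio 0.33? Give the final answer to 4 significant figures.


G = E / (2*(1+nu))
G = 380 / (2*(1+0.33)) = 142.857 GPa
K = E / (3*(1-2*nu))
K = 380 / (3*(1-2*0.33)) = 372.549 GPa
K/G = 372.549 / 142.857 = 2.608


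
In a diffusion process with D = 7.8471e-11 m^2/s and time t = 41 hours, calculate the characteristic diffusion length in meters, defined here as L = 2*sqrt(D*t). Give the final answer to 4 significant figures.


t = 41 hr = 147600 s
Diffusion length = 2*sqrt(D*t)
= 2*sqrt(7.8471e-11 * 147600)
= 6.807e-03 m


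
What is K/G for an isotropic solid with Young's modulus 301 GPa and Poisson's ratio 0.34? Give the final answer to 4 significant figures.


G = E / (2*(1+nu))
G = 301 / (2*(1+0.34)) = 112.313 GPa
K = E / (3*(1-2*nu))
K = 301 / (3*(1-2*0.34)) = 313.542 GPa
K/G = 313.542 / 112.313 = 2.792


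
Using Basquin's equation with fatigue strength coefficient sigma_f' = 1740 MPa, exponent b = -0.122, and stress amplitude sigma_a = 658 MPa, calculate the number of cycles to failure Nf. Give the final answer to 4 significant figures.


sigma_a = sigma_f' * (2*Nf)^b
2*Nf = (sigma_a / sigma_f')^(1/b)
2*Nf = (658 / 1740)^(1/-0.122)
2*Nf = 2895.12
Nf = 1448 cycles


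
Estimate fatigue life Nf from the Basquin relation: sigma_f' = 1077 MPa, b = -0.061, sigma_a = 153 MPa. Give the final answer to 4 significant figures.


sigma_a = sigma_f' * (2*Nf)^b
2*Nf = (sigma_a / sigma_f')^(1/b)
2*Nf = (153 / 1077)^(1/-0.061)
2*Nf = 7.83142e+13
Nf = 3.916e+13 cycles


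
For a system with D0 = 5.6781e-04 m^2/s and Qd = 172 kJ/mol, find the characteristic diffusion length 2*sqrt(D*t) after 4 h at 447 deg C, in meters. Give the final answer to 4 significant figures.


Step 1: D = D0 * exp(-Qd/(R*T))
T = 720.15 K
D = 5.6781e-04 * exp(-172e3 / (8.314 * 720.15)) = 1.89704e-16 m^2/s
Step 2: L = 2*sqrt(D*t)
t = 4 h = 14400 s
L = 2*sqrt(1.89704e-16 * 14400) = 3.306e-06 m


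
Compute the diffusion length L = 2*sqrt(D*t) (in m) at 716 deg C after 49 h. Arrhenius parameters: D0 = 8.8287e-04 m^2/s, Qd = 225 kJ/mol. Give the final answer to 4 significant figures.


Step 1: D = D0 * exp(-Qd/(R*T))
T = 989.15 K
D = 8.8287e-04 * exp(-225e3 / (8.314 * 989.15)) = 1.15813e-15 m^2/s
Step 2: L = 2*sqrt(D*t)
t = 49 h = 176400 s
L = 2*sqrt(1.15813e-15 * 176400) = 2.859e-05 m


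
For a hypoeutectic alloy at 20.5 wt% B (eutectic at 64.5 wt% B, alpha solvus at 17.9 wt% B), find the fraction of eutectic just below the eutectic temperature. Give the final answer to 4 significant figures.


f_primary = (C_e - C0) / (C_e - C_alpha_max)
f_primary = (64.5 - 20.5) / (64.5 - 17.9)
f_primary = 0.944206
f_eutectic = 1 - 0.944206 = 0.05579


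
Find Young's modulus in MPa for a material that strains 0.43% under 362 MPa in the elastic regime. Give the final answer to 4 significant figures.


E = sigma / epsilon
epsilon = 0.43% = 4.3e-03
E = 362 / 4.3e-03
E = 84190 MPa


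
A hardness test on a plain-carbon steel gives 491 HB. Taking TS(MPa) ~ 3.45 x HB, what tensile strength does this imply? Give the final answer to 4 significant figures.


TS (MPa) = 3.45 * HB
TS = 3.45 * 491
TS = 1694 MPa


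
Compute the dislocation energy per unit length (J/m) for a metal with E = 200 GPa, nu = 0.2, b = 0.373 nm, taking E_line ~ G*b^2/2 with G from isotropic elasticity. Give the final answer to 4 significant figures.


Step 1: G = E / (2*(1+nu))
G = 200 / (2*(1+0.2)) = 83.3333 GPa = 8.33333e+10 Pa
Step 2: E_line = G*b^2/2
b = 0.373 nm = 3.73e-10 m
E_line = 0.5 * 8.33333e+10 * (3.73e-10)^2 = 5.797e-09 J/m


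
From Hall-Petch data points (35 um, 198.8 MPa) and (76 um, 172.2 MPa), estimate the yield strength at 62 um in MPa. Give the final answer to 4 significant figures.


sigma_y = sigma0 + k / sqrt(d)
1/sqrt(d1) = 1/sqrt(3.5e-05) = 169.031;  1/sqrt(d2) = 114.708
k = (sigma1 - sigma2) / (1/sqrt(d1) - 1/sqrt(d2)) = (198.8 - 172.2) / (169.031 - 114.708) = 0.489664 MPa*m^0.5
sigma0 = sigma1 - k/sqrt(d1) = 198.8 - 0.489664*169.031 = 116.032 MPa
sigma_y(d3) = 116.032 + 0.489664 / sqrt(6.2e-05) = 178.2 MPa


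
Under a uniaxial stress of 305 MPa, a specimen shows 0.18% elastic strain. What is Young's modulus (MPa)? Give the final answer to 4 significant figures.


E = sigma / epsilon
epsilon = 0.18% = 1.8e-03
E = 305 / 1.8e-03
E = 169400 MPa


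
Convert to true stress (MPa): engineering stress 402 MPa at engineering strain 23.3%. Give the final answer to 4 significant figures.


sigma_true = sigma_eng * (1 + epsilon_eng)
sigma_true = 402 * (1 + 0.233)
sigma_true = 495.7 MPa


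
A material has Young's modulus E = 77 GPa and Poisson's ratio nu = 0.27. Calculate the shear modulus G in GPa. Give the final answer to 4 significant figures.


G = E / (2*(1+nu))
G = 77 / (2*(1+0.27))
G = 30.31 GPa


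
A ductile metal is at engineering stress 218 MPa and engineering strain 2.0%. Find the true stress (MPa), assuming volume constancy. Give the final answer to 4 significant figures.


sigma_true = sigma_eng * (1 + epsilon_eng)
sigma_true = 218 * (1 + 0.02)
sigma_true = 222.4 MPa


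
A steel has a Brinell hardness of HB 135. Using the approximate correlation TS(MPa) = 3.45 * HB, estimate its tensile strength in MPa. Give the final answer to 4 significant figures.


TS (MPa) = 3.45 * HB
TS = 3.45 * 135
TS = 465.8 MPa


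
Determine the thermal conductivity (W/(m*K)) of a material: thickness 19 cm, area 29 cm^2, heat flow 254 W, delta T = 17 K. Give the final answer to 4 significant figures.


k = Q*L / (A*dT)
L = 0.19 m, A = 2.9e-03 m^2
k = 254 * 0.19 / (2.9e-03 * 17)
k = 978.9 W/(m*K)


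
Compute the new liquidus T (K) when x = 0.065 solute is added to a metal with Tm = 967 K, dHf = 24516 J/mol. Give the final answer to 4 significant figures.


dT = R*Tm^2*x / dHf
dT = 8.314 * 967^2 * 0.065 / 24516
dT = 20.6123 K
T_new = 967 - 20.6123 = 946.4 K


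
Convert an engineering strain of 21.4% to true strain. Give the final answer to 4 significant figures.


epsilon_true = ln(1 + epsilon_eng)
epsilon_true = ln(1 + 0.214)
epsilon_true = 0.1939


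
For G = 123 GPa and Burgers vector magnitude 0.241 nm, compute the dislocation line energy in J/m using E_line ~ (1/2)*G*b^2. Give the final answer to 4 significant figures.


E = G*b^2/2
b = 0.241 nm = 2.41e-10 m
G = 123 GPa = 1.23e+11 Pa
E = 0.5 * 1.23e+11 * (2.41e-10)^2
E = 3.572e-09 J/m


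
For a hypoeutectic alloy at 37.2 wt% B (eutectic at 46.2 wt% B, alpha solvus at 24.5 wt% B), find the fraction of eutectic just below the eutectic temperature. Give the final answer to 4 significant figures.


f_primary = (C_e - C0) / (C_e - C_alpha_max)
f_primary = (46.2 - 37.2) / (46.2 - 24.5)
f_primary = 0.414747
f_eutectic = 1 - 0.414747 = 0.5853


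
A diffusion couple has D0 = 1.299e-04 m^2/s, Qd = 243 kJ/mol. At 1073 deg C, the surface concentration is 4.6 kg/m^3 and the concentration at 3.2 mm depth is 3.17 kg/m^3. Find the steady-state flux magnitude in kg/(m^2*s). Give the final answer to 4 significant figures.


Step 1: D = D0 * exp(-Qd/(R*T))
T = 1073 + 273.15 = 1346.15 K
D = 1.299e-04 * exp(-243e3 / (8.314 * 1346.15)) = 4.83218e-14 m^2/s
Step 2: J = D * (C1 - C2) / dx
J = 4.83218e-14 * (4.6 - 3.17) / 3.2e-03
J = 2.159e-11 kg/(m^2*s)
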